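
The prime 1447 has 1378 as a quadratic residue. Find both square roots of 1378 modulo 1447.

Since 1447 ≡ 3 (mod 4), a square root of 1378 is 1378^((1447+1)/4) = 1378^362 mod 1447.
Repeated squaring: 1378^2≡420, 1378^4≡1313, 1378^8≡592, 1378^16≡290, 1378^32≡174, 1378^64≡1336, 1378^128≡745, 1378^256≡824 (mod 1447).
1378^362 = 1378^(256+64+32+8+2) ≡ 338 (mod 1447).
Check: 338² = 114244 ≡ 1378 (mod 1447). The two roots are 338 and 1109.

338, 1109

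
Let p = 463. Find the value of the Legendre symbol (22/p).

-1

Euler's criterion: (22/463) ≡ 22^231 (mod 463).
22^2 ≡ 21 (mod 463)
22^4 ≡ 441 (mod 463)
22^8 ≡ 21 (mod 463)
22^16 ≡ 441 (mod 463)
22^32 ≡ 21 (mod 463)
22^64 ≡ 441 (mod 463)
22^128 ≡ 21 (mod 463)
22^231 = 22^(128+64+32+4+2+1) ≡ 462 (mod 463).
Result is 462 ≡ −1, so (22/463) = −1.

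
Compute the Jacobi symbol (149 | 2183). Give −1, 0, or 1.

-1

Reciprocity: 149 ≡ 1 and 2183 ≡ 3 (mod 4), so (149/2183) = +(2183/149).
Reduce top mod 149: now compute (97/149).
Reciprocity: 97 ≡ 1 and 149 ≡ 1 (mod 4), so (97/149) = +(149/97).
Reduce top mod 97: now compute (52/97).
Pull out 2^2: since 97 ≡ 1 (mod 8), (2/97) = +1, so (2/97)^2 = +1.
Reciprocity: 13 ≡ 1 and 97 ≡ 1 (mod 4), so (13/97) = +(97/13).
Reduce top mod 13: now compute (6/13).
Pull out 2: since 13 ≡ 5 (mod 8), (2/13) = -1.
Reciprocity: 3 ≡ 3 and 13 ≡ 1 (mod 4), so (3/13) = +(13/3).
Reduce top mod 3: now compute (1/3).
Reached (1/3) = 1. Collecting the sign flips along the way, the symbol is -1.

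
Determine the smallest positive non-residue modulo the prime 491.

2

(2/491) = −1, so 2 is the smallest positive non-residue mod 491.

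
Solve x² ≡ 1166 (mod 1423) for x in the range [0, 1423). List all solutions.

Since 1423 ≡ 3 (mod 4), a square root of 1166 is 1166^((1423+1)/4) = 1166^356 mod 1423.
Repeated squaring: 1166^2≡591, 1166^4≡646, 1166^8≡377, 1166^16≡1252, 1166^32≡781, 1166^64≡917, 1166^128≡1319, 1166^256≡855 (mod 1423).
1166^356 = 1166^(256+64+32+4) ≡ 91 (mod 1423).
Check: 91² = 8281 ≡ 1166 (mod 1423). The two roots are 91 and 1332.

91, 1332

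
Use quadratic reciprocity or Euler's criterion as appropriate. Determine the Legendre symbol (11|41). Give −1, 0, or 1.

Euler's criterion: (11/41) ≡ 11^20 (mod 41).
11^2 ≡ 39 (mod 41)
11^4 ≡ 4 (mod 41)
11^8 ≡ 16 (mod 41)
11^16 ≡ 10 (mod 41)
11^20 = 11^(16+4) ≡ 40 (mod 41).
Result is 40 ≡ −1, so (11/41) = −1.

-1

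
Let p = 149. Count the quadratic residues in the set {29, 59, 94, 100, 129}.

3

(29/149) = +1 → QR.
(59/149) = -1 → non-residue.
(94/149) = -1 → non-residue.
(100/149) = +1 → QR.
(129/149) = +1 → QR.
Total quadratic residues among the 5: 3.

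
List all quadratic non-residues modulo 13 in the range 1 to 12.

Square k = 1,…,6 (k and 13−k give the same square):
1²=1, 2²=4, 3²=9, 4²≡3, 5²≡12, 6²≡10 (mod 13).
The residues are {1, 3, 4, 9, 10, 12}; the non-residues are the remaining 6 nonzero classes.

2,5,6,7,8,11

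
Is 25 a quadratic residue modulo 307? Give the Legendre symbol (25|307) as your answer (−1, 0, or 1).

Reciprocity: 25 ≡ 1 and 307 ≡ 3 (mod 4), so (25/307) = +(307/25).
Reduce top mod 25: now compute (7/25).
Reciprocity: 7 ≡ 3 and 25 ≡ 1 (mod 4), so (7/25) = +(25/7).
Reduce top mod 7: now compute (4/7).
Pull out 2^2: since 7 ≡ 7 (mod 8), (2/7) = +1, so (2/7)^2 = +1.
Reached (1/7) = 1. Collecting the sign flips along the way, the symbol is +1.

1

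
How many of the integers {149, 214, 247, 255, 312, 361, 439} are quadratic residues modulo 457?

3

(149/457) = -1 → non-residue.
(214/457) = +1 → QR.
(247/457) = -1 → non-residue.
(255/457) = -1 → non-residue.
(312/457) = -1 → non-residue.
(361/457) = +1 → QR.
(439/457) = +1 → QR.
Total quadratic residues among the 7: 3.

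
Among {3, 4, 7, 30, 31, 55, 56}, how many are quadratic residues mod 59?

(3/59) = +1 → QR.
(4/59) = +1 → QR.
(7/59) = +1 → QR.
(30/59) = -1 → non-residue.
(31/59) = -1 → non-residue.
(55/59) = -1 → non-residue.
(56/59) = -1 → non-residue.
Total quadratic residues among the 7: 3.

3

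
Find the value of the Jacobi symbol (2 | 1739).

-1

Pull out 2: since 1739 ≡ 3 (mod 8), (2/1739) = -1.
Reached (1/1739) = 1. Collecting the sign flips along the way, the symbol is -1.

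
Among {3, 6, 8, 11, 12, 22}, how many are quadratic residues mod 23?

4

(3/23) = +1 → QR.
(6/23) = +1 → QR.
(8/23) = +1 → QR.
(11/23) = -1 → non-residue.
(12/23) = +1 → QR.
(22/23) = -1 → non-residue.
Total quadratic residues among the 6: 4.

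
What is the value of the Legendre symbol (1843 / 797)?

1

Euler's criterion: (1843/797) ≡ 249^398 (mod 797).
249^2 ≡ 632 (mod 797)
249^4 ≡ 127 (mod 797)
249^8 ≡ 189 (mod 797)
249^16 ≡ 653 (mod 797)
249^32 ≡ 14 (mod 797)
249^64 ≡ 196 (mod 797)
249^128 ≡ 160 (mod 797)
249^256 ≡ 96 (mod 797)
249^398 = 249^(256+128+8+4+2) ≡ 1 (mod 797).
Result is 1, so (1843/797) = 1.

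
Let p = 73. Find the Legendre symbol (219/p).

First reduce: 219 ≡ 0 (mod 73).
Top reduces to 0: gcd > 1, so the symbol is 0.

0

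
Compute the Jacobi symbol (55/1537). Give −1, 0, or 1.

1

Reciprocity: 55 ≡ 3 and 1537 ≡ 1 (mod 4), so (55/1537) = +(1537/55).
Reduce top mod 55: now compute (52/55).
Pull out 2^2: since 55 ≡ 7 (mod 8), (2/55) = +1, so (2/55)^2 = +1.
Reciprocity: 13 ≡ 1 and 55 ≡ 3 (mod 4), so (13/55) = +(55/13).
Reduce top mod 13: now compute (3/13).
Reciprocity: 3 ≡ 3 and 13 ≡ 1 (mod 4), so (3/13) = +(13/3).
Reduce top mod 3: now compute (1/3).
Reached (1/3) = 1. Collecting the sign flips along the way, the symbol is +1.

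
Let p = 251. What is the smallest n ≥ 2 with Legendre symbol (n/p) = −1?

(2/251) = −1, so 2 is the smallest positive non-residue mod 251.

2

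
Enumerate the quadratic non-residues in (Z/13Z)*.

Square k = 1,…,6 (k and 13−k give the same square):
1²=1, 2²=4, 3²=9, 4²≡3, 5²≡12, 6²≡10 (mod 13).
The residues are {1, 3, 4, 9, 10, 12}; the non-residues are the remaining 6 nonzero classes.

2, 5, 6, 7, 8, 11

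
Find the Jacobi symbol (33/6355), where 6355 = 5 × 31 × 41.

-1

Reciprocity: 33 ≡ 1 and 6355 ≡ 3 (mod 4), so (33/6355) = +(6355/33).
Reduce top mod 33: now compute (19/33).
Reciprocity: 19 ≡ 3 and 33 ≡ 1 (mod 4), so (19/33) = +(33/19).
Reduce top mod 19: now compute (14/19).
Pull out 2: since 19 ≡ 3 (mod 8), (2/19) = -1.
Reciprocity: 7 ≡ 3 and 19 ≡ 3 (mod 4), so (7/19) = −(19/7).
Reduce top mod 7: now compute (5/7).
Reciprocity: 5 ≡ 1 and 7 ≡ 3 (mod 4), so (5/7) = +(7/5).
Reduce top mod 5: now compute (2/5).
Pull out 2: since 5 ≡ 5 (mod 8), (2/5) = -1.
Reached (1/5) = 1. Collecting the sign flips along the way, the symbol is -1.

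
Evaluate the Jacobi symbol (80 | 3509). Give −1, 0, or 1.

1

Pull out 2^4: since 3509 ≡ 5 (mod 8), (2/3509) = -1, so (2/3509)^4 = +1.
Reciprocity: 5 ≡ 1 and 3509 ≡ 1 (mod 4), so (5/3509) = +(3509/5).
Reduce top mod 5: now compute (4/5).
Pull out 2^2: since 5 ≡ 5 (mod 8), (2/5) = -1, so (2/5)^2 = +1.
Reached (1/5) = 1. Collecting the sign flips along the way, the symbol is +1.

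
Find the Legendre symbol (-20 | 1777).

-1

First reduce: -20 ≡ 1757 (mod 1777).
Reciprocity: 1757 ≡ 1 and 1777 ≡ 1 (mod 4), so (1757/1777) = +(1777/1757).
Reduce top mod 1757: now compute (20/1757).
Pull out 2^2: since 1757 ≡ 5 (mod 8), (2/1757) = -1, so (2/1757)^2 = +1.
Reciprocity: 5 ≡ 1 and 1757 ≡ 1 (mod 4), so (5/1757) = +(1757/5).
Reduce top mod 5: now compute (2/5).
Pull out 2: since 5 ≡ 5 (mod 8), (2/5) = -1.
Reached (1/5) = 1. Collecting the sign flips along the way, the symbol is -1.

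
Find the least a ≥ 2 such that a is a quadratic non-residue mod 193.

5

(2/193) = +1, so 2 is a residue.
(3/193) = +1, so 3 is a residue.
(4/193) = +1, so 4 is a residue.
(5/193) = −1, so 5 is the smallest positive non-residue mod 193.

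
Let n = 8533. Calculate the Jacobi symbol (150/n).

Pull out 2: since 8533 ≡ 5 (mod 8), (2/8533) = -1.
Reciprocity: 75 ≡ 3 and 8533 ≡ 1 (mod 4), so (75/8533) = +(8533/75).
Reduce top mod 75: now compute (58/75).
Pull out 2: since 75 ≡ 3 (mod 8), (2/75) = -1.
Reciprocity: 29 ≡ 1 and 75 ≡ 3 (mod 4), so (29/75) = +(75/29).
Reduce top mod 29: now compute (17/29).
Reciprocity: 17 ≡ 1 and 29 ≡ 1 (mod 4), so (17/29) = +(29/17).
Reduce top mod 17: now compute (12/17).
Pull out 2^2: since 17 ≡ 1 (mod 8), (2/17) = +1, so (2/17)^2 = +1.
Reciprocity: 3 ≡ 3 and 17 ≡ 1 (mod 4), so (3/17) = +(17/3).
Reduce top mod 3: now compute (2/3).
Pull out 2: since 3 ≡ 3 (mod 8), (2/3) = -1.
Reached (1/3) = 1. Collecting the sign flips along the way, the symbol is -1.

-1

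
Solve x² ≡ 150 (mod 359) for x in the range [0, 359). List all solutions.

Since 359 ≡ 3 (mod 4), a square root of 150 is 150^((359+1)/4) = 150^90 mod 359.
Repeated squaring: 150^2≡242, 150^4≡47, 150^8≡55, 150^16≡153, 150^32≡74, 150^64≡91 (mod 359).
150^90 = 150^(64+16+8+2) ≡ 48 (mod 359).
Check: 48² = 2304 ≡ 150 (mod 359). The two roots are 48 and 311.

48, 311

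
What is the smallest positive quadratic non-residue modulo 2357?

(2/2357) = −1, so 2 is the smallest positive non-residue mod 2357.

2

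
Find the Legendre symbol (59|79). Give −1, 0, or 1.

Reciprocity: 59 ≡ 3 and 79 ≡ 3 (mod 4), so (59/79) = −(79/59).
Reduce top mod 59: now compute (20/59).
Pull out 2^2: since 59 ≡ 3 (mod 8), (2/59) = -1, so (2/59)^2 = +1.
Reciprocity: 5 ≡ 1 and 59 ≡ 3 (mod 4), so (5/59) = +(59/5).
Reduce top mod 5: now compute (4/5).
Pull out 2^2: since 5 ≡ 5 (mod 8), (2/5) = -1, so (2/5)^2 = +1.
Reached (1/5) = 1. Collecting the sign flips along the way, the symbol is -1.

-1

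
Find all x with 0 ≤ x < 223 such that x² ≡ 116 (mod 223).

89, 134

Since 223 ≡ 3 (mod 4), a square root of 116 is 116^((223+1)/4) = 116^56 mod 223.
Repeated squaring: 116^2≡76, 116^4≡201, 116^8≡38, 116^16≡106, 116^32≡86 (mod 223).
116^56 = 116^(32+16+8) ≡ 89 (mod 223).
Check: 89² = 7921 ≡ 116 (mod 223). The two roots are 89 and 134.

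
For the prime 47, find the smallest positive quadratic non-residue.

5

(2/47) = +1, so 2 is a residue.
(3/47) = +1, so 3 is a residue.
(4/47) = +1, so 4 is a residue.
(5/47) = −1, so 5 is the smallest positive non-residue mod 47.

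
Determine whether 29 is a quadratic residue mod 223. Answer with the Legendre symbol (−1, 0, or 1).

1

Euler's criterion: (29/223) ≡ 29^111 (mod 223).
29^2 ≡ 172 (mod 223)
29^4 ≡ 148 (mod 223)
29^8 ≡ 50 (mod 223)
29^16 ≡ 47 (mod 223)
29^32 ≡ 202 (mod 223)
29^64 ≡ 218 (mod 223)
29^111 = 29^(64+32+8+4+2+1) ≡ 1 (mod 223).
Result is 1, so (29/223) = 1.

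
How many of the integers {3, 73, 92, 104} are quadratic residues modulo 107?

2

(3/107) = +1 → QR.
(73/107) = -1 → non-residue.
(92/107) = +1 → QR.
(104/107) = -1 → non-residue.
Total quadratic residues among the 4: 2.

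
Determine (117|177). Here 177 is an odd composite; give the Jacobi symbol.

0

Reciprocity: 117 ≡ 1 and 177 ≡ 1 (mod 4), so (117/177) = +(177/117).
Reduce top mod 117: now compute (60/117).
Pull out 2^2: since 117 ≡ 5 (mod 8), (2/117) = -1, so (2/117)^2 = +1.
Reciprocity: 15 ≡ 3 and 117 ≡ 1 (mod 4), so (15/117) = +(117/15).
Reduce top mod 15: now compute (12/15).
Pull out 2^2: since 15 ≡ 7 (mod 8), (2/15) = +1, so (2/15)^2 = +1.
Reciprocity: 3 ≡ 3 and 15 ≡ 3 (mod 4), so (3/15) = −(15/3).
Reduce top mod 3: now compute (0/3).
Top reduces to 0: gcd > 1, so the symbol is 0.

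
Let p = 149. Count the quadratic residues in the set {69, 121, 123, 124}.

4

(69/149) = +1 → QR.
(121/149) = +1 → QR.
(123/149) = +1 → QR.
(124/149) = +1 → QR.
Total quadratic residues among the 4: 4.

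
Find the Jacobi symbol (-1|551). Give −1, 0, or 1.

-1

First reduce: -1 ≡ 550 (mod 551).
Pull out 2: since 551 ≡ 7 (mod 8), (2/551) = +1.
Reciprocity: 275 ≡ 3 and 551 ≡ 3 (mod 4), so (275/551) = −(551/275).
Reduce top mod 275: now compute (1/275).
Reached (1/275) = 1. Collecting the sign flips along the way, the symbol is -1.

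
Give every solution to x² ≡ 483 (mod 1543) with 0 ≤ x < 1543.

731, 812

Since 1543 ≡ 3 (mod 4), a square root of 483 is 483^((1543+1)/4) = 483^386 mod 1543.
Repeated squaring: 483^2≡296, 483^4≡1208, 483^8≡1129, 483^16≡123, 483^32≡1242, 483^64≡1107, 483^128≡307, 483^256≡126 (mod 1543).
483^386 = 483^(256+128+2) ≡ 812 (mod 1543).
Check: 812² = 659344 ≡ 483 (mod 1543). The two roots are 731 and 812.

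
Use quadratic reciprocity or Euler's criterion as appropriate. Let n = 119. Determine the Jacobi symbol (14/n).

0

Pull out 2: since 119 ≡ 7 (mod 8), (2/119) = +1.
Reciprocity: 7 ≡ 3 and 119 ≡ 3 (mod 4), so (7/119) = −(119/7).
Reduce top mod 7: now compute (0/7).
Top reduces to 0: gcd > 1, so the symbol is 0.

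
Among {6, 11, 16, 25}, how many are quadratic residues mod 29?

(6/29) = +1 → QR.
(11/29) = -1 → non-residue.
(16/29) = +1 → QR.
(25/29) = +1 → QR.
Total quadratic residues among the 4: 3.

3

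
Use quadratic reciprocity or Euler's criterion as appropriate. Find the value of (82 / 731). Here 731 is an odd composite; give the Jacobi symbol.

1

Pull out 2: since 731 ≡ 3 (mod 8), (2/731) = -1.
Reciprocity: 41 ≡ 1 and 731 ≡ 3 (mod 4), so (41/731) = +(731/41).
Reduce top mod 41: now compute (34/41).
Pull out 2: since 41 ≡ 1 (mod 8), (2/41) = +1.
Reciprocity: 17 ≡ 1 and 41 ≡ 1 (mod 4), so (17/41) = +(41/17).
Reduce top mod 17: now compute (7/17).
Reciprocity: 7 ≡ 3 and 17 ≡ 1 (mod 4), so (7/17) = +(17/7).
Reduce top mod 7: now compute (3/7).
Reciprocity: 3 ≡ 3 and 7 ≡ 3 (mod 4), so (3/7) = −(7/3).
Reduce top mod 3: now compute (1/3).
Reached (1/3) = 1. Collecting the sign flips along the way, the symbol is +1.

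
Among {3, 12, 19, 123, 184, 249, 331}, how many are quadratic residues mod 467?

(3/467) = +1 → QR.
(12/467) = +1 → QR.
(19/467) = -1 → non-residue.
(123/467) = +1 → QR.
(184/467) = -1 → non-residue.
(249/467) = +1 → QR.
(331/467) = +1 → QR.
Total quadratic residues among the 7: 5.

5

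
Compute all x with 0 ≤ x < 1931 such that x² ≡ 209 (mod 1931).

Since 1931 ≡ 3 (mod 4), a square root of 209 is 209^((1931+1)/4) = 209^483 mod 1931.
Repeated squaring: 209^2≡1199, 209^4≡937, 209^8≡1295, 209^16≡917, 209^32≡904, 209^64≡403, 209^128≡205, 209^256≡1474 (mod 1931).
209^483 = 209^(256+128+64+32+2+1) ≡ 249 (mod 1931).
Check: 249² = 62001 ≡ 209 (mod 1931). The two roots are 249 and 1682.

249, 1682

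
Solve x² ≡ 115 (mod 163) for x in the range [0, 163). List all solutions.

Since 163 ≡ 3 (mod 4), a square root of 115 is 115^((163+1)/4) = 115^41 mod 163.
Repeated squaring: 115^2≡22, 115^4≡158, 115^8≡25, 115^16≡136, 115^32≡77 (mod 163).
115^41 = 115^(32+8+1) ≡ 21 (mod 163).
Check: 21² = 441 ≡ 115 (mod 163). The two roots are 21 and 142.

21, 142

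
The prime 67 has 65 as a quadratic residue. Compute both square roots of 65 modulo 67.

20, 47

Since 67 ≡ 3 (mod 4), a square root of 65 is 65^((67+1)/4) = 65^17 mod 67.
Repeated squaring: 65^2≡4, 65^4≡16, 65^8≡55, 65^16≡10 (mod 67).
65^17 = 65^(16+1) ≡ 47 (mod 67).
Check: 47² = 2209 ≡ 65 (mod 67). The two roots are 20 and 47.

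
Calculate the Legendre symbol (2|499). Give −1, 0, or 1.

Euler's criterion: (2/499) ≡ 2^249 (mod 499).
2^2 ≡ 4 (mod 499)
2^4 ≡ 16 (mod 499)
2^8 ≡ 256 (mod 499)
2^16 ≡ 167 (mod 499)
2^32 ≡ 444 (mod 499)
2^64 ≡ 31 (mod 499)
2^128 ≡ 462 (mod 499)
2^249 = 2^(128+64+32+16+8+1) ≡ 498 (mod 499).
Result is 498 ≡ −1, so (2/499) = −1.

-1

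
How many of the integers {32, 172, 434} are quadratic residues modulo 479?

1

(32/479) = +1 → QR.
(172/479) = -1 → non-residue.
(434/479) = -1 → non-residue.
Total quadratic residues among the 3: 1.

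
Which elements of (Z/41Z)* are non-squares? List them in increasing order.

3 6 7 11 12 13 14 15 17 19 22 24 26 27 28 29 30 34 35 38

Square k = 1,…,20 (k and 41−k give the same square):
1²=1, 2²=4, 3²=9, 4²=16, 5²=25, 6²=36, 7²≡8, 8²≡23, 9²≡40, 10²≡18, 11²≡39, 12²≡21, 13²≡5, 14²≡32, 15²≡20, 16²≡10, 17²≡2, 18²≡37, 19²≡33, 20²≡31 (mod 41).
The residues are {1, 2, 4, 5, 8, 9, 10, 16, 18, 20, 21, 23, 25, 31, 32, 33, 36, 37, 39, 40}; the non-residues are the remaining 20 nonzero classes.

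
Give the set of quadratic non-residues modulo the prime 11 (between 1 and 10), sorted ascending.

Square k = 1,…,5 (k and 11−k give the same square):
1²=1, 2²=4, 3²=9, 4²≡5, 5²≡3 (mod 11).
The residues are {1, 3, 4, 5, 9}; the non-residues are the remaining 5 nonzero classes.

2 6 7 8 10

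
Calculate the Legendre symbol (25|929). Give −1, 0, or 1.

1

Euler's criterion: (25/929) ≡ 25^464 (mod 929).
25^2 ≡ 625 (mod 929)
25^4 ≡ 445 (mod 929)
25^8 ≡ 148 (mod 929)
25^16 ≡ 537 (mod 929)
25^32 ≡ 379 (mod 929)
25^64 ≡ 575 (mod 929)
25^128 ≡ 830 (mod 929)
25^256 ≡ 511 (mod 929)
25^464 = 25^(256+128+64+16) ≡ 1 (mod 929).
Result is 1, so (25/929) = 1.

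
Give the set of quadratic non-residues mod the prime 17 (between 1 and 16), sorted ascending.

3,5,6,7,10,11,12,14

Square k = 1,…,8 (k and 17−k give the same square):
1²=1, 2²=4, 3²=9, 4²=16, 5²≡8, 6²≡2, 7²≡15, 8²≡13 (mod 17).
The residues are {1, 2, 4, 8, 9, 13, 15, 16}; the non-residues are the remaining 8 nonzero classes.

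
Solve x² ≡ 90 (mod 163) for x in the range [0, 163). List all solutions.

47, 116

Since 163 ≡ 3 (mod 4), a square root of 90 is 90^((163+1)/4) = 90^41 mod 163.
Repeated squaring: 90^2≡113, 90^4≡55, 90^8≡91, 90^16≡131, 90^32≡46 (mod 163).
90^41 = 90^(32+8+1) ≡ 47 (mod 163).
Check: 47² = 2209 ≡ 90 (mod 163). The two roots are 47 and 116.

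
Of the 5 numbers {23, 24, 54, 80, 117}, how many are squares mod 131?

(23/131) = -1 → non-residue.
(24/131) = -1 → non-residue.
(54/131) = -1 → non-residue.
(80/131) = +1 → QR.
(117/131) = +1 → QR.
Total quadratic residues among the 5: 2.

2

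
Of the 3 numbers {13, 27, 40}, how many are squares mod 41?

1

(13/41) = -1 → non-residue.
(27/41) = -1 → non-residue.
(40/41) = +1 → QR.
Total quadratic residues among the 3: 1.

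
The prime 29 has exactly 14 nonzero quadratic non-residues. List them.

Square k = 1,…,14 (k and 29−k give the same square):
1²=1, 2²=4, 3²=9, 4²=16, 5²=25, 6²≡7, 7²≡20, 8²≡6, 9²≡23, 10²≡13, 11²≡5, 12²≡28, 13²≡24, 14²≡22 (mod 29).
The residues are {1, 4, 5, 6, 7, 9, 13, 16, 20, 22, 23, 24, 25, 28}; the non-residues are the remaining 14 nonzero classes.

2,3,8,10,11,12,14,15,17,18,19,21,26,27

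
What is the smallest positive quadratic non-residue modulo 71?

(2/71) = +1, so 2 is a residue.
(3/71) = +1, so 3 is a residue.
(4/71) = +1, so 4 is a residue.
(5/71) = +1, so 5 is a residue.
(6/71) = +1, so 6 is a residue.
(7/71) = −1, so 7 is the smallest positive non-residue mod 71.

7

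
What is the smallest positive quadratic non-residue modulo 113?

3

(2/113) = +1, so 2 is a residue.
(3/113) = −1, so 3 is the smallest positive non-residue mod 113.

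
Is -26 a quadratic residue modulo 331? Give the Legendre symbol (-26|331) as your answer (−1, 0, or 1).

-1

First reduce: -26 ≡ 305 (mod 331).
Reciprocity: 305 ≡ 1 and 331 ≡ 3 (mod 4), so (305/331) = +(331/305).
Reduce top mod 305: now compute (26/305).
Pull out 2: since 305 ≡ 1 (mod 8), (2/305) = +1.
Reciprocity: 13 ≡ 1 and 305 ≡ 1 (mod 4), so (13/305) = +(305/13).
Reduce top mod 13: now compute (6/13).
Pull out 2: since 13 ≡ 5 (mod 8), (2/13) = -1.
Reciprocity: 3 ≡ 3 and 13 ≡ 1 (mod 4), so (3/13) = +(13/3).
Reduce top mod 3: now compute (1/3).
Reached (1/3) = 1. Collecting the sign flips along the way, the symbol is -1.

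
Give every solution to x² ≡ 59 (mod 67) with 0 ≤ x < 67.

27, 40

Since 67 ≡ 3 (mod 4), a square root of 59 is 59^((67+1)/4) = 59^17 mod 67.
Repeated squaring: 59^2≡64, 59^4≡9, 59^8≡14, 59^16≡62 (mod 67).
59^17 = 59^(16+1) ≡ 40 (mod 67).
Check: 40² = 1600 ≡ 59 (mod 67). The two roots are 27 and 40.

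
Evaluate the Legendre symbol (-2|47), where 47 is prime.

-1

First reduce: -2 ≡ 45 (mod 47).
Reciprocity: 45 ≡ 1 and 47 ≡ 3 (mod 4), so (45/47) = +(47/45).
Reduce top mod 45: now compute (2/45).
Pull out 2: since 45 ≡ 5 (mod 8), (2/45) = -1.
Reached (1/45) = 1. Collecting the sign flips along the way, the symbol is -1.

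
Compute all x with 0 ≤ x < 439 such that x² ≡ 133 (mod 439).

Since 439 ≡ 3 (mod 4), a square root of 133 is 133^((439+1)/4) = 133^110 mod 439.
Repeated squaring: 133^2≡129, 133^4≡398, 133^8≡364, 133^16≡357, 133^32≡139, 133^64≡5 (mod 439).
133^110 = 133^(64+32+8+4+2) ≡ 198 (mod 439).
Check: 198² = 39204 ≡ 133 (mod 439). The two roots are 198 and 241.

198, 241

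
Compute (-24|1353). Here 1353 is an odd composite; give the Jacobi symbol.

First reduce: -24 ≡ 1329 (mod 1353).
Reciprocity: 1329 ≡ 1 and 1353 ≡ 1 (mod 4), so (1329/1353) = +(1353/1329).
Reduce top mod 1329: now compute (24/1329).
Pull out 2^3: since 1329 ≡ 1 (mod 8), (2/1329) = +1, so (2/1329)^3 = +1.
Reciprocity: 3 ≡ 3 and 1329 ≡ 1 (mod 4), so (3/1329) = +(1329/3).
Reduce top mod 3: now compute (0/3).
Top reduces to 0: gcd > 1, so the symbol is 0.

0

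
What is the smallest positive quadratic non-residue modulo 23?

(2/23) = +1, so 2 is a residue.
(3/23) = +1, so 3 is a residue.
(4/23) = +1, so 4 is a residue.
(5/23) = −1, so 5 is the smallest positive non-residue mod 23.

5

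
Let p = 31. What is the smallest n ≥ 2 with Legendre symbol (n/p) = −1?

3

(2/31) = +1, so 2 is a residue.
(3/31) = −1, so 3 is the smallest positive non-residue mod 31.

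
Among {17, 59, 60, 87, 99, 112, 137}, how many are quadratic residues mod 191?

(17/191) = +1 → QR.
(59/191) = +1 → QR.
(60/191) = +1 → QR.
(87/191) = -1 → non-residue.
(99/191) = -1 → non-residue.
(112/191) = -1 → non-residue.
(137/191) = -1 → non-residue.
Total quadratic residues among the 7: 3.

3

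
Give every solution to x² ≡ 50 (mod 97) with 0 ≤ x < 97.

27, 70

97 ≡ 1 (mod 4), so we find a root by search.
Trying successive values, 27² = 729 ≡ 50 (mod 97). The other root is 97 − 27 = 70.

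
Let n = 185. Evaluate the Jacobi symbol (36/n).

1

Pull out 2^2: since 185 ≡ 1 (mod 8), (2/185) = +1, so (2/185)^2 = +1.
Reciprocity: 9 ≡ 1 and 185 ≡ 1 (mod 4), so (9/185) = +(185/9).
Reduce top mod 9: now compute (5/9).
Reciprocity: 5 ≡ 1 and 9 ≡ 1 (mod 4), so (5/9) = +(9/5).
Reduce top mod 5: now compute (4/5).
Pull out 2^2: since 5 ≡ 5 (mod 8), (2/5) = -1, so (2/5)^2 = +1.
Reached (1/5) = 1. Collecting the sign flips along the way, the symbol is +1.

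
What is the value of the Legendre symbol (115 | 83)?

First reduce: 115 ≡ 32 (mod 83).
Pull out 2^5: since 83 ≡ 3 (mod 8), (2/83) = -1, so (2/83)^5 = -1.
Reached (1/83) = 1. Collecting the sign flips along the way, the symbol is -1.

-1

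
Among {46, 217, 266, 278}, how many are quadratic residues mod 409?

4

(46/409) = +1 → QR.
(217/409) = +1 → QR.
(266/409) = +1 → QR.
(278/409) = +1 → QR.
Total quadratic residues among the 4: 4.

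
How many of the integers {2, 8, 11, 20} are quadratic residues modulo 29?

(2/29) = -1 → non-residue.
(8/29) = -1 → non-residue.
(11/29) = -1 → non-residue.
(20/29) = +1 → QR.
Total quadratic residues among the 4: 1.

1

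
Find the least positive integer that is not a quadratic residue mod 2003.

(2/2003) = −1, so 2 is the smallest positive non-residue mod 2003.

2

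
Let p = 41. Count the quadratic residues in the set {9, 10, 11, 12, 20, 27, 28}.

3

(9/41) = +1 → QR.
(10/41) = +1 → QR.
(11/41) = -1 → non-residue.
(12/41) = -1 → non-residue.
(20/41) = +1 → QR.
(27/41) = -1 → non-residue.
(28/41) = -1 → non-residue.
Total quadratic residues among the 7: 3.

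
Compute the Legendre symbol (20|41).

1

Euler's criterion: (20/41) ≡ 20^20 (mod 41).
20^2 ≡ 31 (mod 41)
20^4 ≡ 18 (mod 41)
20^8 ≡ 37 (mod 41)
20^16 ≡ 16 (mod 41)
20^20 = 20^(16+4) ≡ 1 (mod 41).
Result is 1, so (20/41) = 1.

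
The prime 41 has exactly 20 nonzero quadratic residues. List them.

Square k = 1,…,20 (k and 41−k give the same square):
1²=1, 2²=4, 3²=9, 4²=16, 5²=25, 6²=36, 7²≡8, 8²≡23, 9²≡40, 10²≡18, 11²≡39, 12²≡21, 13²≡5, 14²≡32, 15²≡20, 16²≡10, 17²≡2, 18²≡37, 19²≡33, 20²≡31 (mod 41).
So the quadratic residues mod 41 are {1, 2, 4, 5, 8, 9, 10, 16, 18, 20, 21, 23, 25, 31, 32, 33, 36, 37, 39, 40}.

1 2 4 5 8 9 10 16 18 20 21 23 25 31 32 33 36 37 39 40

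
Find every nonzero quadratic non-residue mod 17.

3, 5, 6, 7, 10, 11, 12, 14

Square k = 1,…,8 (k and 17−k give the same square):
1²=1, 2²=4, 3²=9, 4²=16, 5²≡8, 6²≡2, 7²≡15, 8²≡13 (mod 17).
The residues are {1, 2, 4, 8, 9, 13, 15, 16}; the non-residues are the remaining 8 nonzero classes.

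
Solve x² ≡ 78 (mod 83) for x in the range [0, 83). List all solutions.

Since 83 ≡ 3 (mod 4), a square root of 78 is 78^((83+1)/4) = 78^21 mod 83.
Repeated squaring: 78^2≡25, 78^4≡44, 78^8≡27, 78^16≡65 (mod 83).
78^21 = 78^(16+4+1) ≡ 59 (mod 83).
Check: 59² = 3481 ≡ 78 (mod 83). The two roots are 24 and 59.

24, 59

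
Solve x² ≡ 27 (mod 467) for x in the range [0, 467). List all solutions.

Since 467 ≡ 3 (mod 4), a square root of 27 is 27^((467+1)/4) = 27^117 mod 467.
Repeated squaring: 27^2≡262, 27^4≡462, 27^8≡25, 27^16≡158, 27^32≡213, 27^64≡70 (mod 467).
27^117 = 27^(64+32+16+4+1) ≡ 436 (mod 467).
Check: 436² = 190096 ≡ 27 (mod 467). The two roots are 31 and 436.

31, 436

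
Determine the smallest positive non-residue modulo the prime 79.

3

(2/79) = +1, so 2 is a residue.
(3/79) = −1, so 3 is the smallest positive non-residue mod 79.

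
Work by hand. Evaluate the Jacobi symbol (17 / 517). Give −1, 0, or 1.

Reciprocity: 17 ≡ 1 and 517 ≡ 1 (mod 4), so (17/517) = +(517/17).
Reduce top mod 17: now compute (7/17).
Reciprocity: 7 ≡ 3 and 17 ≡ 1 (mod 4), so (7/17) = +(17/7).
Reduce top mod 7: now compute (3/7).
Reciprocity: 3 ≡ 3 and 7 ≡ 3 (mod 4), so (3/7) = −(7/3).
Reduce top mod 3: now compute (1/3).
Reached (1/3) = 1. Collecting the sign flips along the way, the symbol is -1.

-1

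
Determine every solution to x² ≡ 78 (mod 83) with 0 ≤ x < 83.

Since 83 ≡ 3 (mod 4), a square root of 78 is 78^((83+1)/4) = 78^21 mod 83.
Repeated squaring: 78^2≡25, 78^4≡44, 78^8≡27, 78^16≡65 (mod 83).
78^21 = 78^(16+4+1) ≡ 59 (mod 83).
Check: 59² = 3481 ≡ 78 (mod 83). The two roots are 24 and 59.

24, 59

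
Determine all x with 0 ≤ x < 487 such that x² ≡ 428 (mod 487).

226, 261

Since 487 ≡ 3 (mod 4), a square root of 428 is 428^((487+1)/4) = 428^122 mod 487.
Repeated squaring: 428^2≡72, 428^4≡314, 428^8≡222, 428^16≡97, 428^32≡156, 428^64≡473 (mod 487).
428^122 = 428^(64+32+16+8+2) ≡ 261 (mod 487).
Check: 261² = 68121 ≡ 428 (mod 487). The two roots are 226 and 261.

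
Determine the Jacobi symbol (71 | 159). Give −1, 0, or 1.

Reciprocity: 71 ≡ 3 and 159 ≡ 3 (mod 4), so (71/159) = −(159/71).
Reduce top mod 71: now compute (17/71).
Reciprocity: 17 ≡ 1 and 71 ≡ 3 (mod 4), so (17/71) = +(71/17).
Reduce top mod 17: now compute (3/17).
Reciprocity: 3 ≡ 3 and 17 ≡ 1 (mod 4), so (3/17) = +(17/3).
Reduce top mod 3: now compute (2/3).
Pull out 2: since 3 ≡ 3 (mod 8), (2/3) = -1.
Reached (1/3) = 1. Collecting the sign flips along the way, the symbol is +1.

1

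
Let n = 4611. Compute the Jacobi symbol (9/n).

Reciprocity: 9 ≡ 1 and 4611 ≡ 3 (mod 4), so (9/4611) = +(4611/9).
Reduce top mod 9: now compute (3/9).
Reciprocity: 3 ≡ 3 and 9 ≡ 1 (mod 4), so (3/9) = +(9/3).
Reduce top mod 3: now compute (0/3).
Top reduces to 0: gcd > 1, so the symbol is 0.

0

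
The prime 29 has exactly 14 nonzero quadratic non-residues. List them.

Square k = 1,…,14 (k and 29−k give the same square):
1²=1, 2²=4, 3²=9, 4²=16, 5²=25, 6²≡7, 7²≡20, 8²≡6, 9²≡23, 10²≡13, 11²≡5, 12²≡28, 13²≡24, 14²≡22 (mod 29).
The residues are {1, 4, 5, 6, 7, 9, 13, 16, 20, 22, 23, 24, 25, 28}; the non-residues are the remaining 14 nonzero classes.

2,3,8,10,11,12,14,15,17,18,19,21,26,27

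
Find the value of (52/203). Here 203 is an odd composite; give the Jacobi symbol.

Pull out 2^2: since 203 ≡ 3 (mod 8), (2/203) = -1, so (2/203)^2 = +1.
Reciprocity: 13 ≡ 1 and 203 ≡ 3 (mod 4), so (13/203) = +(203/13).
Reduce top mod 13: now compute (8/13).
Pull out 2^3: since 13 ≡ 5 (mod 8), (2/13) = -1, so (2/13)^3 = -1.
Reached (1/13) = 1. Collecting the sign flips along the way, the symbol is -1.

-1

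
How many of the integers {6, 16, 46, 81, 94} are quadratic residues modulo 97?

(6/97) = +1 → QR.
(16/97) = +1 → QR.
(46/97) = -1 → non-residue.
(81/97) = +1 → QR.
(94/97) = +1 → QR.
Total quadratic residues among the 5: 4.

4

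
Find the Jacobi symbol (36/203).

1

Pull out 2^2: since 203 ≡ 3 (mod 8), (2/203) = -1, so (2/203)^2 = +1.
Reciprocity: 9 ≡ 1 and 203 ≡ 3 (mod 4), so (9/203) = +(203/9).
Reduce top mod 9: now compute (5/9).
Reciprocity: 5 ≡ 1 and 9 ≡ 1 (mod 4), so (5/9) = +(9/5).
Reduce top mod 5: now compute (4/5).
Pull out 2^2: since 5 ≡ 5 (mod 8), (2/5) = -1, so (2/5)^2 = +1.
Reached (1/5) = 1. Collecting the sign flips along the way, the symbol is +1.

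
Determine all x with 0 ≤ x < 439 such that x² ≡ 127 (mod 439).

Since 439 ≡ 3 (mod 4), a square root of 127 is 127^((439+1)/4) = 127^110 mod 439.
Repeated squaring: 127^2≡325, 127^4≡265, 127^8≡424, 127^16≡225, 127^32≡140, 127^64≡284 (mod 439).
127^110 = 127^(64+32+8+4+2) ≡ 38 (mod 439).
Check: 38² = 1444 ≡ 127 (mod 439). The two roots are 38 and 401.

38, 401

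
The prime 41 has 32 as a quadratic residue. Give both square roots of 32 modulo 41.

41 ≡ 1 (mod 4), so we find a root by search.
Trying successive values, 14² = 196 ≡ 32 (mod 41). The other root is 41 − 14 = 27.

14, 27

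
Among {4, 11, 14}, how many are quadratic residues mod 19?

(4/19) = +1 → QR.
(11/19) = +1 → QR.
(14/19) = -1 → non-residue.
Total quadratic residues among the 3: 2.

2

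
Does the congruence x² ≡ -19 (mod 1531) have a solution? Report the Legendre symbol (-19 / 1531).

First reduce: -19 ≡ 1512 (mod 1531).
Pull out 2^3: since 1531 ≡ 3 (mod 8), (2/1531) = -1, so (2/1531)^3 = -1.
Reciprocity: 189 ≡ 1 and 1531 ≡ 3 (mod 4), so (189/1531) = +(1531/189).
Reduce top mod 189: now compute (19/189).
Reciprocity: 19 ≡ 3 and 189 ≡ 1 (mod 4), so (19/189) = +(189/19).
Reduce top mod 19: now compute (18/19).
Pull out 2: since 19 ≡ 3 (mod 8), (2/19) = -1.
Reciprocity: 9 ≡ 1 and 19 ≡ 3 (mod 4), so (9/19) = +(19/9).
Reduce top mod 9: now compute (1/9).
Reached (1/9) = 1. Collecting the sign flips along the way, the symbol is +1.

1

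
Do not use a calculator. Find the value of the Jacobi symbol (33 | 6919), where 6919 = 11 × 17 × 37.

Reciprocity: 33 ≡ 1 and 6919 ≡ 3 (mod 4), so (33/6919) = +(6919/33).
Reduce top mod 33: now compute (22/33).
Pull out 2: since 33 ≡ 1 (mod 8), (2/33) = +1.
Reciprocity: 11 ≡ 3 and 33 ≡ 1 (mod 4), so (11/33) = +(33/11).
Reduce top mod 11: now compute (0/11).
Top reduces to 0: gcd > 1, so the symbol is 0.

0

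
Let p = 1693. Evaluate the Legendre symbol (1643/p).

Reciprocity: 1643 ≡ 3 and 1693 ≡ 1 (mod 4), so (1643/1693) = +(1693/1643).
Reduce top mod 1643: now compute (50/1643).
Pull out 2: since 1643 ≡ 3 (mod 8), (2/1643) = -1.
Reciprocity: 25 ≡ 1 and 1643 ≡ 3 (mod 4), so (25/1643) = +(1643/25).
Reduce top mod 25: now compute (18/25).
Pull out 2: since 25 ≡ 1 (mod 8), (2/25) = +1.
Reciprocity: 9 ≡ 1 and 25 ≡ 1 (mod 4), so (9/25) = +(25/9).
Reduce top mod 9: now compute (7/9).
Reciprocity: 7 ≡ 3 and 9 ≡ 1 (mod 4), so (7/9) = +(9/7).
Reduce top mod 7: now compute (2/7).
Pull out 2: since 7 ≡ 7 (mod 8), (2/7) = +1.
Reached (1/7) = 1. Collecting the sign flips along the way, the symbol is -1.

-1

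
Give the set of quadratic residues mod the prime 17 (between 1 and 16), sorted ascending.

1,2,4,8,9,13,15,16

Square k = 1,…,8 (k and 17−k give the same square):
1²=1, 2²=4, 3²=9, 4²=16, 5²≡8, 6²≡2, 7²≡15, 8²≡13 (mod 17).
So the quadratic residues mod 17 are {1, 2, 4, 8, 9, 13, 15, 16}.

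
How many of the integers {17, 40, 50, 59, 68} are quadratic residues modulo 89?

(17/89) = +1 → QR.
(40/89) = +1 → QR.
(50/89) = +1 → QR.
(59/89) = -1 → non-residue.
(68/89) = +1 → QR.
Total quadratic residues among the 5: 4.

4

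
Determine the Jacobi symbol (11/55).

0

Reciprocity: 11 ≡ 3 and 55 ≡ 3 (mod 4), so (11/55) = −(55/11).
Reduce top mod 11: now compute (0/11).
Top reduces to 0: gcd > 1, so the symbol is 0.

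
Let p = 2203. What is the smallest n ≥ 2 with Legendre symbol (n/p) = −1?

2

(2/2203) = −1, so 2 is the smallest positive non-residue mod 2203.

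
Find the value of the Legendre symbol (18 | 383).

Pull out 2: since 383 ≡ 7 (mod 8), (2/383) = +1.
Reciprocity: 9 ≡ 1 and 383 ≡ 3 (mod 4), so (9/383) = +(383/9).
Reduce top mod 9: now compute (5/9).
Reciprocity: 5 ≡ 1 and 9 ≡ 1 (mod 4), so (5/9) = +(9/5).
Reduce top mod 5: now compute (4/5).
Pull out 2^2: since 5 ≡ 5 (mod 8), (2/5) = -1, so (2/5)^2 = +1.
Reached (1/5) = 1. Collecting the sign flips along the way, the symbol is +1.

1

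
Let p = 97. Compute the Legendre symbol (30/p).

Euler's criterion: (30/97) ≡ 30^48 (mod 97).
30^2 ≡ 27 (mod 97)
30^4 ≡ 50 (mod 97)
30^8 ≡ 75 (mod 97)
30^16 ≡ 96 (mod 97)
30^32 ≡ 1 (mod 97)
30^48 = 30^(32+16) ≡ 96 (mod 97).
Result is 96 ≡ −1, so (30/97) = −1.

-1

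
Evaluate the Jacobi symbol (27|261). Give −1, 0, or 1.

0

Reciprocity: 27 ≡ 3 and 261 ≡ 1 (mod 4), so (27/261) = +(261/27).
Reduce top mod 27: now compute (18/27).
Pull out 2: since 27 ≡ 3 (mod 8), (2/27) = -1.
Reciprocity: 9 ≡ 1 and 27 ≡ 3 (mod 4), so (9/27) = +(27/9).
Reduce top mod 9: now compute (0/9).
Top reduces to 0: gcd > 1, so the symbol is 0.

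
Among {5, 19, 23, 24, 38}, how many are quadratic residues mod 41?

(5/41) = +1 → QR.
(19/41) = -1 → non-residue.
(23/41) = +1 → QR.
(24/41) = -1 → non-residue.
(38/41) = -1 → non-residue.
Total quadratic residues among the 5: 2.

2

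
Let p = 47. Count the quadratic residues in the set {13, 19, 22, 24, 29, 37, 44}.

2

(13/47) = -1 → non-residue.
(19/47) = -1 → non-residue.
(22/47) = -1 → non-residue.
(24/47) = +1 → QR.
(29/47) = -1 → non-residue.
(37/47) = +1 → QR.
(44/47) = -1 → non-residue.
Total quadratic residues among the 7: 2.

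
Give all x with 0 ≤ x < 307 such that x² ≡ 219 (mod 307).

126, 181

Since 307 ≡ 3 (mod 4), a square root of 219 is 219^((307+1)/4) = 219^77 mod 307.
Repeated squaring: 219^2≡69, 219^4≡156, 219^8≡83, 219^16≡135, 219^32≡112, 219^64≡264 (mod 307).
219^77 = 219^(64+8+4+1) ≡ 181 (mod 307).
Check: 181² = 32761 ≡ 219 (mod 307). The two roots are 126 and 181.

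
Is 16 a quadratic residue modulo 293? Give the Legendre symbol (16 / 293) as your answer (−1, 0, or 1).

1

Pull out 2^4: since 293 ≡ 5 (mod 8), (2/293) = -1, so (2/293)^4 = +1.
Reached (1/293) = 1. Collecting the sign flips along the way, the symbol is +1.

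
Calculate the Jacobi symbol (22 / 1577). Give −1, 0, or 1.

1

Pull out 2: since 1577 ≡ 1 (mod 8), (2/1577) = +1.
Reciprocity: 11 ≡ 3 and 1577 ≡ 1 (mod 4), so (11/1577) = +(1577/11).
Reduce top mod 11: now compute (4/11).
Pull out 2^2: since 11 ≡ 3 (mod 8), (2/11) = -1, so (2/11)^2 = +1.
Reached (1/11) = 1. Collecting the sign flips along the way, the symbol is +1.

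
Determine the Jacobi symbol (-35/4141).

1

First reduce: -35 ≡ 4106 (mod 4141).
Pull out 2: since 4141 ≡ 5 (mod 8), (2/4141) = -1.
Reciprocity: 2053 ≡ 1 and 4141 ≡ 1 (mod 4), so (2053/4141) = +(4141/2053).
Reduce top mod 2053: now compute (35/2053).
Reciprocity: 35 ≡ 3 and 2053 ≡ 1 (mod 4), so (35/2053) = +(2053/35).
Reduce top mod 35: now compute (23/35).
Reciprocity: 23 ≡ 3 and 35 ≡ 3 (mod 4), so (23/35) = −(35/23).
Reduce top mod 23: now compute (12/23).
Pull out 2^2: since 23 ≡ 7 (mod 8), (2/23) = +1, so (2/23)^2 = +1.
Reciprocity: 3 ≡ 3 and 23 ≡ 3 (mod 4), so (3/23) = −(23/3).
Reduce top mod 3: now compute (2/3).
Pull out 2: since 3 ≡ 3 (mod 8), (2/3) = -1.
Reached (1/3) = 1. Collecting the sign flips along the way, the symbol is +1.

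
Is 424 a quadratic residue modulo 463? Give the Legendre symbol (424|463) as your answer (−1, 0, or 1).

Pull out 2^3: since 463 ≡ 7 (mod 8), (2/463) = +1, so (2/463)^3 = +1.
Reciprocity: 53 ≡ 1 and 463 ≡ 3 (mod 4), so (53/463) = +(463/53).
Reduce top mod 53: now compute (39/53).
Reciprocity: 39 ≡ 3 and 53 ≡ 1 (mod 4), so (39/53) = +(53/39).
Reduce top mod 39: now compute (14/39).
Pull out 2: since 39 ≡ 7 (mod 8), (2/39) = +1.
Reciprocity: 7 ≡ 3 and 39 ≡ 3 (mod 4), so (7/39) = −(39/7).
Reduce top mod 7: now compute (4/7).
Pull out 2^2: since 7 ≡ 7 (mod 8), (2/7) = +1, so (2/7)^2 = +1.
Reached (1/7) = 1. Collecting the sign flips along the way, the symbol is -1.

-1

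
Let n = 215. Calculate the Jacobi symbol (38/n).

Pull out 2: since 215 ≡ 7 (mod 8), (2/215) = +1.
Reciprocity: 19 ≡ 3 and 215 ≡ 3 (mod 4), so (19/215) = −(215/19).
Reduce top mod 19: now compute (6/19).
Pull out 2: since 19 ≡ 3 (mod 8), (2/19) = -1.
Reciprocity: 3 ≡ 3 and 19 ≡ 3 (mod 4), so (3/19) = −(19/3).
Reduce top mod 3: now compute (1/3).
Reached (1/3) = 1. Collecting the sign flips along the way, the symbol is -1.

-1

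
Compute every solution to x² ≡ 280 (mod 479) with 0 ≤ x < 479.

Since 479 ≡ 3 (mod 4), a square root of 280 is 280^((479+1)/4) = 280^120 mod 479.
Repeated squaring: 280^2≡323, 280^4≡386, 280^8≡27, 280^16≡250, 280^32≡230, 280^64≡210 (mod 479).
280^120 = 280^(64+32+16+8) ≡ 356 (mod 479).
Check: 356² = 126736 ≡ 280 (mod 479). The two roots are 123 and 356.

123, 356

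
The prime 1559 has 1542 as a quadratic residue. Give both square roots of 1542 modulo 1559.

677, 882

Since 1559 ≡ 3 (mod 4), a square root of 1542 is 1542^((1559+1)/4) = 1542^390 mod 1559.
Repeated squaring: 1542^2≡289, 1542^4≡894, 1542^8≡1028, 1542^16≡1341, 1542^32≡754, 1542^64≡1040, 1542^128≡1213, 1542^256≡1232 (mod 1559).
1542^390 = 1542^(256+128+4+2) ≡ 882 (mod 1559).
Check: 882² = 777924 ≡ 1542 (mod 1559). The two roots are 677 and 882.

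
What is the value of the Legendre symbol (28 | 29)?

1

Euler's criterion: (28/29) ≡ 28^14 (mod 29).
28^2 ≡ 1 (mod 29)
28^4 ≡ 1 (mod 29)
28^8 ≡ 1 (mod 29)
28^14 = 28^(8+4+2) ≡ 1 (mod 29).
Result is 1, so (28/29) = 1.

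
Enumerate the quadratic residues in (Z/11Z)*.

Square k = 1,…,5 (k and 11−k give the same square):
1²=1, 2²=4, 3²=9, 4²≡5, 5²≡3 (mod 11).
So the quadratic residues mod 11 are {1, 3, 4, 5, 9}.

1, 3, 4, 5, 9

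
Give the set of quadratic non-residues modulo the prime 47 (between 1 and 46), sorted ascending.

5 10 11 13 15 19 20 22 23 26 29 30 31 33 35 38 39 40 41 43 44 45 46

Square k = 1,…,23 (k and 47−k give the same square):
1²=1, 2²=4, 3²=9, 4²=16, 5²=25, 6²=36, 7²≡2, 8²≡17, 9²≡34, 10²≡6, 11²≡27, 12²≡3, 13²≡28, 14²≡8, 15²≡37, 16²≡21, 17²≡7, 18²≡42, 19²≡32, 20²≡24, 21²≡18, 22²≡14, 23²≡12 (mod 47).
The residues are {1, 2, 3, 4, 6, 7, 8, 9, 12, 14, 16, 17, 18, 21, 24, 25, 27, 28, 32, 34, 36, 37, 42}; the non-residues are the remaining 23 nonzero classes.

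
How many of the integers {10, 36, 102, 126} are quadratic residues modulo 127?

(10/127) = -1 → non-residue.
(36/127) = +1 → QR.
(102/127) = -1 → non-residue.
(126/127) = -1 → non-residue.
Total quadratic residues among the 4: 1.

1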